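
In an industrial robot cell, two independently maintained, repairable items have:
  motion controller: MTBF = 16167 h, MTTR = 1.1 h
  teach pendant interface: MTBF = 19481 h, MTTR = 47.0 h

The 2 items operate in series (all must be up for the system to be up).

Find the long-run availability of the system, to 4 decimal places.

0.9975

A(motion controller) = MTBF/(MTBF+MTTR) = 16167/(16167+1.1) = 0.999932
A(teach pendant interface) = MTBF/(MTBF+MTTR) = 19481/(19481+47.0) = 0.997593
Series availability: 0.999932 × 0.997593 = 0.9975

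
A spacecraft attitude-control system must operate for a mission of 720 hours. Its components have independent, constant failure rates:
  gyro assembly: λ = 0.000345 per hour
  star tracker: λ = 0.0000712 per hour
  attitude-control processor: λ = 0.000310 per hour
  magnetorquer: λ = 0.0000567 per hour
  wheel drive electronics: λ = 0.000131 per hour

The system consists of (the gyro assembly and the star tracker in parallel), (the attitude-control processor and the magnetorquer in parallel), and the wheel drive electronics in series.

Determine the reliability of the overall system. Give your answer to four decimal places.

0.8928

R(gyro assembly) = exp(−0.000345 × 720) = 0.780048
R(star tracker) = exp(−0.0000712 × 720) = 0.950028
R(attitude-control processor) = exp(−0.000310 × 720) = 0.799955
R(magnetorquer) = exp(−0.0000567 × 720) = 0.959998
R(wheel drive electronics) = exp(−0.000131 × 720) = 0.909992
Parallel (gyro assembly and star tracker): 1 − (1 − 0.780048)(1 − 0.950028) = 0.989009
Parallel (attitude-control processor and magnetorquer): 1 − (1 − 0.799955)(1 − 0.959998) = 0.991998
Series ([0.989009], [0.991998], and wheel drive electronics): 0.989009 × 0.991998 × 0.909992 = 0.8928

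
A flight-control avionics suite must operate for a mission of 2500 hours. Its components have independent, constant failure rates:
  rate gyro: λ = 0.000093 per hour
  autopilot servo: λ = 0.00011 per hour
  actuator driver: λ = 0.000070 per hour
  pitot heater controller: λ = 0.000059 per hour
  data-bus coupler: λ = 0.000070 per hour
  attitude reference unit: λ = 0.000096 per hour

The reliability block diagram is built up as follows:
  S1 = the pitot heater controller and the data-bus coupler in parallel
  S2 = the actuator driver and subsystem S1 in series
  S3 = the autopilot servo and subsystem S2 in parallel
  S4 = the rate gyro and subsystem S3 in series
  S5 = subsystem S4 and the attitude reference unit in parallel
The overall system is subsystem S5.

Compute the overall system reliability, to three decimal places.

R(rate gyro) = exp(−0.000093 × 2500) = 0.79255
R(autopilot servo) = exp(−0.00011 × 2500) = 0.75957
R(actuator driver) = exp(−0.000070 × 2500) = 0.83946
R(pitot heater controller) = exp(−0.000059 × 2500) = 0.86286
R(data-bus coupler) = exp(−0.000070 × 2500) = 0.83946
R(attitude reference unit) = exp(−0.000096 × 2500) = 0.78663
Parallel (pitot heater controller and data-bus coupler): 1 − (1 − 0.86286)(1 − 0.83946) = 0.97798
Series (actuator driver and [0.97798]): 0.83946 × 0.97798 = 0.82098
Parallel (autopilot servo and [0.82098]): 1 − (1 − 0.75957)(1 − 0.82098) = 0.95696
Series (rate gyro and [0.95696]): 0.79255 × 0.95696 = 0.75844
Parallel ([0.75844] and attitude reference unit): 1 − (1 − 0.75844)(1 − 0.78663) = 0.948

0.948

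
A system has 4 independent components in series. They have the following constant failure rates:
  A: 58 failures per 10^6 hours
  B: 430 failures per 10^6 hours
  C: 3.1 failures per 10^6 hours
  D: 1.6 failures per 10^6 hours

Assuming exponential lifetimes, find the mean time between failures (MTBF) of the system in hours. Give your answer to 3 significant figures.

Series of exponential components: λ_sys = Σ λ_i
λ_sys = 0.000058 + 0.00043 + 0.0000031 + 0.0000016 = 4.9270e-04 /h
MTBF = 1 / λ_sys = 2030 h

2030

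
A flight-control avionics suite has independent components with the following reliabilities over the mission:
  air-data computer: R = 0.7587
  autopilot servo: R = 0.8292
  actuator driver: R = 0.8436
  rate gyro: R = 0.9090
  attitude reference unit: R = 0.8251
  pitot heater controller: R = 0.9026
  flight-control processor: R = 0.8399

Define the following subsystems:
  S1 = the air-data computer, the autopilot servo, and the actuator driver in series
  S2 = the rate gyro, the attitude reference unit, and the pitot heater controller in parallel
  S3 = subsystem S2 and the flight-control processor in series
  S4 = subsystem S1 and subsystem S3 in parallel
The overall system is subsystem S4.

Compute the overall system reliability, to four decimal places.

Series (air-data computer, autopilot servo, and actuator driver): 0.758700 × 0.829200 × 0.843600 = 0.530721
Parallel (rate gyro, attitude reference unit, and pitot heater controller): 1 − (1 − 0.909000)(1 − 0.825100)(1 − 0.902600) = 0.998450
Series ([0.998450] and flight-control processor): 0.998450 × 0.839900 = 0.838598
Parallel ([0.530721] and [0.838598]): 1 − (1 − 0.530721)(1 − 0.838598) = 0.9243

0.9243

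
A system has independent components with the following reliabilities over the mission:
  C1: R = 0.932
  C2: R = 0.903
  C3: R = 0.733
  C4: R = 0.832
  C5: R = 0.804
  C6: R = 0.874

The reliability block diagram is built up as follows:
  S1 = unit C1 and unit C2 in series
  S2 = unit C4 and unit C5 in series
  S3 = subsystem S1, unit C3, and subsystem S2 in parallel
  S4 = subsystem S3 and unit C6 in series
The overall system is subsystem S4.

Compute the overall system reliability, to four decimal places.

0.8618

Series (C1 and C2): 0.932000 × 0.903000 = 0.841596
Series (C4 and C5): 0.832000 × 0.804000 = 0.668928
Parallel ([0.841596], C3, and [0.668928]): 1 − (1 − 0.841596)(1 − 0.733000)(1 − 0.668928) = 0.985998
Series ([0.985998] and C6): 0.985998 × 0.874000 = 0.8618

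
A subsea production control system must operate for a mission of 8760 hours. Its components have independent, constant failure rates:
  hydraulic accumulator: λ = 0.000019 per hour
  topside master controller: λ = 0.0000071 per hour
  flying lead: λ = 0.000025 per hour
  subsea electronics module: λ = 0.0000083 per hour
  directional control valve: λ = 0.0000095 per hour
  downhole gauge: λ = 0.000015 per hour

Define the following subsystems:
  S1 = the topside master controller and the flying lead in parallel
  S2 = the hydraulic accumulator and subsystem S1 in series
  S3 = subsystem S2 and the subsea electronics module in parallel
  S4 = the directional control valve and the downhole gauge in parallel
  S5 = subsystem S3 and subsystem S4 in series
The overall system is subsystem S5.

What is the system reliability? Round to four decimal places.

R(hydraulic accumulator) = exp(−0.000019 × 8760) = 0.846674
R(topside master controller) = exp(−0.0000071 × 8760) = 0.939699
R(flying lead) = exp(−0.000025 × 8760) = 0.803322
R(subsea electronics module) = exp(−0.0000083 × 8760) = 0.929872
R(directional control valve) = exp(−0.0000095 × 8760) = 0.920149
R(downhole gauge) = exp(−0.000015 × 8760) = 0.876867
Parallel (topside master controller and flying lead): 1 − (1 − 0.939699)(1 − 0.803322) = 0.988140
Series (hydraulic accumulator and [0.988140]): 0.846674 × 0.988140 = 0.836632
Parallel ([0.836632] and subsea electronics module): 1 − (1 − 0.836632)(1 − 0.929872) = 0.988543
Parallel (directional control valve and downhole gauge): 1 − (1 − 0.920149)(1 − 0.876867) = 0.990168
Series ([0.988543] and [0.990168]): 0.988543 × 0.990168 = 0.9788

0.9788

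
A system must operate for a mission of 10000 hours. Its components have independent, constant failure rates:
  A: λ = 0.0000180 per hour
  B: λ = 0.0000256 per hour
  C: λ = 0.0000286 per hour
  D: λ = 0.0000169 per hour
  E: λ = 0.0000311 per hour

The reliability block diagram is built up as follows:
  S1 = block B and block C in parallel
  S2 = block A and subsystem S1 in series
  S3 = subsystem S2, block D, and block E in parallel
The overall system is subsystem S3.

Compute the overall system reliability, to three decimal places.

R(A) = exp(−0.0000180 × 10000) = 0.83527
R(B) = exp(−0.0000256 × 10000) = 0.77414
R(C) = exp(−0.0000286 × 10000) = 0.75126
R(D) = exp(−0.0000169 × 10000) = 0.84451
R(E) = exp(−0.0000311 × 10000) = 0.73271
Parallel (B and C): 1 − (1 − 0.77414)(1 − 0.75126) = 0.94382
Series (A and [0.94382]): 0.83527 × 0.94382 = 0.78834
Parallel ([0.78834], D, and E): 1 − (1 − 0.78834)(1 − 0.84451)(1 − 0.73271) = 0.991

0.991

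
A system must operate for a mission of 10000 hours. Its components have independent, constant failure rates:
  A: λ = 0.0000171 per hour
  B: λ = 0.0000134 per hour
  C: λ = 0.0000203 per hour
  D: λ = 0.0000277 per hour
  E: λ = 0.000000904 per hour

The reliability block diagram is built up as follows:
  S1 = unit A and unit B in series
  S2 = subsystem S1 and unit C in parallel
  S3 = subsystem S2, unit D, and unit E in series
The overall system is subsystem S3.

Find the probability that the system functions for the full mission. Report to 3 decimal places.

0.715

R(A) = exp(−0.0000171 × 10000) = 0.84282
R(B) = exp(−0.0000134 × 10000) = 0.87459
R(C) = exp(−0.0000203 × 10000) = 0.81628
R(D) = exp(−0.0000277 × 10000) = 0.75805
R(E) = exp(−0.000000904 × 10000) = 0.99100
Series (A and B): 0.84282 × 0.87459 = 0.73712
Parallel ([0.73712] and C): 1 − (1 − 0.73712)(1 − 0.81628) = 0.95170
Series ([0.95170], D, and E): 0.95170 × 0.75805 × 0.99100 = 0.715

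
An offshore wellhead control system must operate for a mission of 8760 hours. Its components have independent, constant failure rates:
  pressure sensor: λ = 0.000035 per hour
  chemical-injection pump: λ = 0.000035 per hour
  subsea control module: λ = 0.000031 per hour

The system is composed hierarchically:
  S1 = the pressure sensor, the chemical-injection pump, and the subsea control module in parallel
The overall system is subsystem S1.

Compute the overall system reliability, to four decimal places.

0.9834

R(pressure sensor) = exp(−0.000035 × 8760) = 0.735945
R(chemical-injection pump) = exp(−0.000035 × 8760) = 0.735945
R(subsea control module) = exp(−0.000031 × 8760) = 0.762190
Parallel (pressure sensor, chemical-injection pump, and subsea control module): 1 − (1 − 0.735945)(1 − 0.735945)(1 − 0.762190) = 0.9834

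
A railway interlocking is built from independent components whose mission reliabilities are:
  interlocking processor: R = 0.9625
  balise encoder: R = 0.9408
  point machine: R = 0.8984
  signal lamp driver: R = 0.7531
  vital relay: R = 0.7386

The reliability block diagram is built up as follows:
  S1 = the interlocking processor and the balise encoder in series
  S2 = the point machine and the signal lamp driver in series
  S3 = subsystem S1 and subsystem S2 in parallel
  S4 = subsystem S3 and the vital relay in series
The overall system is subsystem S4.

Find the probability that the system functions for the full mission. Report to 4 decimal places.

Series (interlocking processor and balise encoder): 0.962500 × 0.940800 = 0.905520
Series (point machine and signal lamp driver): 0.898400 × 0.753100 = 0.676585
Parallel ([0.905520] and [0.676585]): 1 − (1 − 0.905520)(1 − 0.676585) = 0.969444
Series ([0.969444] and vital relay): 0.969444 × 0.738600 = 0.7160

0.7160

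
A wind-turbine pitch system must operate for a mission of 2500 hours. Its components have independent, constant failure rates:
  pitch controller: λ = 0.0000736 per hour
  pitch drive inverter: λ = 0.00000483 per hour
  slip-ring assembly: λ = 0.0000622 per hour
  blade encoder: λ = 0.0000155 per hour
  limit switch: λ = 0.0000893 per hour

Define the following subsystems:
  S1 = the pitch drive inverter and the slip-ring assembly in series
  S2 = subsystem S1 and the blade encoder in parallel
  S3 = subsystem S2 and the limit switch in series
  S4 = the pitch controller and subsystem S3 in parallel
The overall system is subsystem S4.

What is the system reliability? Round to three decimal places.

0.966

R(pitch controller) = exp(−0.0000736 × 2500) = 0.83194
R(pitch drive inverter) = exp(−0.00000483 × 2500) = 0.98800
R(slip-ring assembly) = exp(−0.0000622 × 2500) = 0.85599
R(blade encoder) = exp(−0.0000155 × 2500) = 0.96199
R(limit switch) = exp(−0.0000893 × 2500) = 0.79991
Series (pitch drive inverter and slip-ring assembly): 0.98800 × 0.85599 = 0.84572
Parallel ([0.84572] and blade encoder): 1 − (1 − 0.84572)(1 − 0.96199) = 0.99414
Series ([0.99414] and limit switch): 0.99414 × 0.79991 = 0.79522
Parallel (pitch controller and [0.79522]): 1 − (1 − 0.83194)(1 − 0.79522) = 0.966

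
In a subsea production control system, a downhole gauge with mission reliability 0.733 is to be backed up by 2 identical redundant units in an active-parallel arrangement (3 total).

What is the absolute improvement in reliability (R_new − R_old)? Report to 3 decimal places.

0.248

R_before = 0.733
R_after = 1 − (1 − 0.733)^3 = 0.981
ΔR = 0.981 − 0.733 = 0.248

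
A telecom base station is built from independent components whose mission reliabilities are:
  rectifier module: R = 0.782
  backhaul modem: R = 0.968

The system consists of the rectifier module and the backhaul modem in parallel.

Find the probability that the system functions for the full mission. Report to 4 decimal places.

Parallel (rectifier module and backhaul modem): 1 − (1 − 0.782000)(1 − 0.968000) = 0.9930

0.9930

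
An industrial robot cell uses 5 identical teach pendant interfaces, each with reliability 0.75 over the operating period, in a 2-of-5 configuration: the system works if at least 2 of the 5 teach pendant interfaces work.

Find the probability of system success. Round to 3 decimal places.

R = Σ_{i=2}^{5} C(5,i) p^i (1−p)^{5−i} with p = 0.75
C(5,2)·0.75^2·0.25^3 = 0.08789
C(5,3)·0.75^3·0.25^2 = 0.26367
C(5,4)·0.75^4·0.25^1 = 0.39551
C(5,5)·0.75^5·0.25^0 = 0.23730
Sum = 0.984

0.984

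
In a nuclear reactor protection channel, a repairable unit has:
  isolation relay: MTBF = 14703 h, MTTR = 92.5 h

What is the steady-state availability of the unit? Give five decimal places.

A(isolation relay) = MTBF/(MTBF+MTTR) = 14703/(14703+92.5) = 0.99375

0.99375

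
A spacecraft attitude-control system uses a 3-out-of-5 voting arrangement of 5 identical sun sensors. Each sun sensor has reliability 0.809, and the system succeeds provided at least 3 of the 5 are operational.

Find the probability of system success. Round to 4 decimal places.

R = Σ_{i=3}^{5} C(5,i) p^i (1−p)^{5−i} with p = 0.809
C(5,3)·0.809^3·0.191^2 = 0.193158
C(5,4)·0.809^4·0.191^1 = 0.409070
C(5,5)·0.809^5·0.191^0 = 0.346531
Sum = 0.9488

0.9488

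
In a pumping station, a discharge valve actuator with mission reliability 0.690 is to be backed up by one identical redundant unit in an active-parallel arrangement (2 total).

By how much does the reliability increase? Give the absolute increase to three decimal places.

0.214

R_before = 0.690
R_after = 1 − (1 − 0.690)^2 = 0.904
ΔR = 0.904 − 0.690 = 0.214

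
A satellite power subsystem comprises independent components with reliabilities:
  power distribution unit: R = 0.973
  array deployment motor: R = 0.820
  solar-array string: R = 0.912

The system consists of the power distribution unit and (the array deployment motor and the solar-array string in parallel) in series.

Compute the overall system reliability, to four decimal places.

Parallel (array deployment motor and solar-array string): 1 − (1 − 0.820000)(1 − 0.912000) = 0.984160
Series (power distribution unit and [0.984160]): 0.973000 × 0.984160 = 0.9576

0.9576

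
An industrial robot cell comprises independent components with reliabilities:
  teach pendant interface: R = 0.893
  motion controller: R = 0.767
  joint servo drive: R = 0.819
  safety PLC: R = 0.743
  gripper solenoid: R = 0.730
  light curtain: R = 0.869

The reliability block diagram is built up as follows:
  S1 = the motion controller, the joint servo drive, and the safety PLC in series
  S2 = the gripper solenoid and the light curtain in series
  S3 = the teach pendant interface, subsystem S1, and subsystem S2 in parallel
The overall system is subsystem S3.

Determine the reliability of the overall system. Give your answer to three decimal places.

Series (motion controller, joint servo drive, and safety PLC): 0.76700 × 0.81900 × 0.74300 = 0.46673
Series (gripper solenoid and light curtain): 0.73000 × 0.86900 = 0.63437
Parallel (teach pendant interface, [0.46673], and [0.63437]): 1 − (1 − 0.89300)(1 − 0.46673)(1 − 0.63437) = 0.979

0.979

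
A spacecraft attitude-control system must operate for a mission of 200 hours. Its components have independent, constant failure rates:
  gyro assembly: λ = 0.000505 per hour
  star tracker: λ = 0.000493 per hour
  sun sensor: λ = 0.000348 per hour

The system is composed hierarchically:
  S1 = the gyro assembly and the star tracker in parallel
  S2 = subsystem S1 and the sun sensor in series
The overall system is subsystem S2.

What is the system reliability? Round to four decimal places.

0.9244

R(gyro assembly) = exp(−0.000505 × 200) = 0.903933
R(star tracker) = exp(−0.000493 × 200) = 0.906105
R(sun sensor) = exp(−0.000348 × 200) = 0.932767
Parallel (gyro assembly and star tracker): 1 − (1 − 0.903933)(1 − 0.906105) = 0.990980
Series ([0.990980] and sun sensor): 0.990980 × 0.932767 = 0.9244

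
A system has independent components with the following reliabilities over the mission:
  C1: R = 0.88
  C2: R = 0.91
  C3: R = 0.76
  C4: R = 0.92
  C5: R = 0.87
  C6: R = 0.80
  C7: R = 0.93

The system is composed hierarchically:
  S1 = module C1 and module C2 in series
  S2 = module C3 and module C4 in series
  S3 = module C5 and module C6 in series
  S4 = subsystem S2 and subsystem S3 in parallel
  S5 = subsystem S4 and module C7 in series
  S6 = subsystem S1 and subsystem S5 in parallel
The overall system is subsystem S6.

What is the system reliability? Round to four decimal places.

Series (C1 and C2): 0.880000 × 0.910000 = 0.800800
Series (C3 and C4): 0.760000 × 0.920000 = 0.699200
Series (C5 and C6): 0.870000 × 0.800000 = 0.696000
Parallel ([0.699200] and [0.696000]): 1 − (1 − 0.699200)(1 − 0.696000) = 0.908557
Series ([0.908557] and C7): 0.908557 × 0.930000 = 0.844958
Parallel ([0.800800] and [0.844958]): 1 − (1 − 0.800800)(1 − 0.844958) = 0.9691

0.9691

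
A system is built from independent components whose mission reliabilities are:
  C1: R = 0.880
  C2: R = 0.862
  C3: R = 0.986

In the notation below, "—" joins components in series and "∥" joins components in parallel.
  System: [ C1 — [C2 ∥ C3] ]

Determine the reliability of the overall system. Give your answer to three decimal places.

Parallel (C2 and C3): 1 − (1 − 0.86200)(1 − 0.98600) = 0.99807
Series (C1 and [0.99807]): 0.88000 × 0.99807 = 0.878

0.878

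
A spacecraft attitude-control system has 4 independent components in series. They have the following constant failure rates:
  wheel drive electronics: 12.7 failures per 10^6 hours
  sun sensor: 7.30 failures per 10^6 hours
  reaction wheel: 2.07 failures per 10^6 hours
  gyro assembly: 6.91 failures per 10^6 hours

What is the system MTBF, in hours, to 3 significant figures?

34500

Series of exponential components: λ_sys = Σ λ_i
λ_sys = 0.0000127 + 0.00000730 + 0.00000207 + 0.00000691 = 2.8980e-05 /h
MTBF = 1 / λ_sys = 34500 h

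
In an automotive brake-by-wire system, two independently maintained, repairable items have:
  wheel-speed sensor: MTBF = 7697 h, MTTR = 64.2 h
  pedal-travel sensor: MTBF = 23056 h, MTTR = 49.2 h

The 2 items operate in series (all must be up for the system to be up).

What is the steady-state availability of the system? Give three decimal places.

A(wheel-speed sensor) = MTBF/(MTBF+MTTR) = 7697/(7697+64.2) = 0.991728
A(pedal-travel sensor) = MTBF/(MTBF+MTTR) = 23056/(23056+49.2) = 0.997871
Series availability: 0.991728 × 0.997871 = 0.990

0.990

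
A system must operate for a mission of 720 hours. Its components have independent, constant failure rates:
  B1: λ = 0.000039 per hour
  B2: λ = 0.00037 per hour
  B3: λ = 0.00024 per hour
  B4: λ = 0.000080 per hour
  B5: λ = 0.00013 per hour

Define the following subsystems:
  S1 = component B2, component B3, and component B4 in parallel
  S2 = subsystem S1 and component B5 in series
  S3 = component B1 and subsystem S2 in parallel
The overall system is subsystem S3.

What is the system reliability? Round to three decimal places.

0.997

R(B1) = exp(−0.000039 × 720) = 0.97231
R(B2) = exp(−0.00037 × 720) = 0.76613
R(B3) = exp(−0.00024 × 720) = 0.84131
R(B4) = exp(−0.000080 × 720) = 0.94403
R(B5) = exp(−0.00013 × 720) = 0.91065
Parallel (B2, B3, and B4): 1 − (1 − 0.76613)(1 − 0.84131)(1 − 0.94403) = 0.99792
Series ([0.99792] and B5): 0.99792 × 0.91065 = 0.90876
Parallel (B1 and [0.90876]): 1 − (1 − 0.97231)(1 − 0.90876) = 0.997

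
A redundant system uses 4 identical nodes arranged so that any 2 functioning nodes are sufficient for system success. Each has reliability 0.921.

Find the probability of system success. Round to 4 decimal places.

0.9981

R = Σ_{i=2}^{4} C(4,i) p^i (1−p)^{4−i} with p = 0.921
C(4,2)·0.921^2·0.079^2 = 0.031763
C(4,3)·0.921^3·0.079^1 = 0.246869
C(4,4)·0.921^4·0.079^0 = 0.719513
Sum = 0.9981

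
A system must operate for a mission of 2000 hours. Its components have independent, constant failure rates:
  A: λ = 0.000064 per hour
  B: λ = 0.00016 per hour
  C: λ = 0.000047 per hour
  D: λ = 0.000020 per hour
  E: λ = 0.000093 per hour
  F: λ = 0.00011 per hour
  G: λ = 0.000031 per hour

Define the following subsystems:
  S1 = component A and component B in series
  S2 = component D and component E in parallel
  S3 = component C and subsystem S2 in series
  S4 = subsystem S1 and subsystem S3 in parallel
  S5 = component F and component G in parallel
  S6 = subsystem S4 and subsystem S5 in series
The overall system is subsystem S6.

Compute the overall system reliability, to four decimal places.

R(A) = exp(−0.000064 × 2000) = 0.879853
R(B) = exp(−0.00016 × 2000) = 0.726149
R(C) = exp(−0.000047 × 2000) = 0.910283
R(D) = exp(−0.000020 × 2000) = 0.960789
R(E) = exp(−0.000093 × 2000) = 0.830274
R(F) = exp(−0.00011 × 2000) = 0.802519
R(G) = exp(−0.000031 × 2000) = 0.939883
Series (A and B): 0.879853 × 0.726149 = 0.638904
Parallel (D and E): 1 − (1 − 0.960789)(1 − 0.830274) = 0.993345
Series (C and [0.993345]): 0.910283 × 0.993345 = 0.904225
Parallel ([0.638904] and [0.904225]): 1 − (1 − 0.638904)(1 − 0.904225) = 0.965416
Parallel (F and G): 1 − (1 − 0.802519)(1 − 0.939883) = 0.988128
Series ([0.965416] and [0.988128]): 0.965416 × 0.988128 = 0.9540

0.9540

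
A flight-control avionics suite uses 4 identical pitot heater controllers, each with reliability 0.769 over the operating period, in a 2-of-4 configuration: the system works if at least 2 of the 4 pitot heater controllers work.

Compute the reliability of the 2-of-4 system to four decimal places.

R = Σ_{i=2}^{4} C(4,i) p^i (1−p)^{4−i} with p = 0.769
C(4,2)·0.769^2·0.231^2 = 0.189334
C(4,3)·0.769^3·0.231^1 = 0.420195
C(4,4)·0.769^4·0.231^0 = 0.349708
Sum = 0.9592

0.9592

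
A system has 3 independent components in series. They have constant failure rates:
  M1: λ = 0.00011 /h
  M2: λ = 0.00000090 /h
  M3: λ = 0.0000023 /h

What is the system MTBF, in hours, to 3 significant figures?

Series of exponential components: λ_sys = Σ λ_i
λ_sys = 0.00011 + 0.00000090 + 0.0000023 = 1.1320e-04 /h
MTBF = 1 / λ_sys = 8830 h

8830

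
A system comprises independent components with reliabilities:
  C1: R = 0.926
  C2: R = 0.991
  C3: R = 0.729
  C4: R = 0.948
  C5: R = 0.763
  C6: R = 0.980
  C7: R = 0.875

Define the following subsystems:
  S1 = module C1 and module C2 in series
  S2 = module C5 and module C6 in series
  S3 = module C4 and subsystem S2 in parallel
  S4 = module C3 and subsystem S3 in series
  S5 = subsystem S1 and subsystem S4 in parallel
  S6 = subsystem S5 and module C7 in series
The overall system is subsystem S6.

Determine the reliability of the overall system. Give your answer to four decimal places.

Series (C1 and C2): 0.926000 × 0.991000 = 0.917666
Series (C5 and C6): 0.763000 × 0.980000 = 0.747740
Parallel (C4 and [0.747740]): 1 − (1 − 0.948000)(1 − 0.747740) = 0.986882
Series (C3 and [0.986882]): 0.729000 × 0.986882 = 0.719437
Parallel ([0.917666] and [0.719437]): 1 − (1 − 0.917666)(1 − 0.719437) = 0.976900
Series ([0.976900] and C7): 0.976900 × 0.875000 = 0.8548

0.8548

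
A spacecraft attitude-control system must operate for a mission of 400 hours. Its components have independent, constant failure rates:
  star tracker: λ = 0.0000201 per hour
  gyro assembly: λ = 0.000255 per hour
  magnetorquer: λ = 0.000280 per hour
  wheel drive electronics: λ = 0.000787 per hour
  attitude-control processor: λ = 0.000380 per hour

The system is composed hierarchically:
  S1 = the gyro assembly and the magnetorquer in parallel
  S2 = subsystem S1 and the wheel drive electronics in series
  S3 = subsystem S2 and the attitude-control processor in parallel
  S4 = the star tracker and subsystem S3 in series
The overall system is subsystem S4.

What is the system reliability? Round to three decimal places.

0.953

R(star tracker) = exp(−0.0000201 × 400) = 0.99199
R(gyro assembly) = exp(−0.000255 × 400) = 0.90303
R(magnetorquer) = exp(−0.000280 × 400) = 0.89404
R(wheel drive electronics) = exp(−0.000787 × 400) = 0.72993
R(attitude-control processor) = exp(−0.000380 × 400) = 0.85899
Parallel (gyro assembly and magnetorquer): 1 − (1 − 0.90303)(1 − 0.89404) = 0.98973
Series ([0.98973] and wheel drive electronics): 0.98973 × 0.72993 = 0.72243
Parallel ([0.72243] and attitude-control processor): 1 − (1 − 0.72243)(1 − 0.85899) = 0.96086
Series (star tracker and [0.96086]): 0.99199 × 0.96086 = 0.953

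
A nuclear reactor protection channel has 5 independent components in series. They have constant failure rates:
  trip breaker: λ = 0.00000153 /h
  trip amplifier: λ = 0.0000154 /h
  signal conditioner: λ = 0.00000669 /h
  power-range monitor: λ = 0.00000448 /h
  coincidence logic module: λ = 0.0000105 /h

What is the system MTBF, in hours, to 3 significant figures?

Series of exponential components: λ_sys = Σ λ_i
λ_sys = 0.00000153 + 0.0000154 + 0.00000669 + 0.00000448 + 0.0000105 = 3.8600e-05 /h
MTBF = 1 / λ_sys = 25900 h

25900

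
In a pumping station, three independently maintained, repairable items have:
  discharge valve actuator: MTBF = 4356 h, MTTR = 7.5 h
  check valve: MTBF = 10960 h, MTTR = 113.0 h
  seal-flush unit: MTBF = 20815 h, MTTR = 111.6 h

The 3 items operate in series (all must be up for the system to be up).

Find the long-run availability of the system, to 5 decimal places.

A(discharge valve actuator) = MTBF/(MTBF+MTTR) = 4356/(4356+7.5) = 0.998281
A(check valve) = MTBF/(MTBF+MTTR) = 10960/(10960+113.0) = 0.989795
A(seal-flush unit) = MTBF/(MTBF+MTTR) = 20815/(20815+111.6) = 0.994667
Series availability: 0.998281 × 0.989795 × 0.994667 = 0.98282

0.98282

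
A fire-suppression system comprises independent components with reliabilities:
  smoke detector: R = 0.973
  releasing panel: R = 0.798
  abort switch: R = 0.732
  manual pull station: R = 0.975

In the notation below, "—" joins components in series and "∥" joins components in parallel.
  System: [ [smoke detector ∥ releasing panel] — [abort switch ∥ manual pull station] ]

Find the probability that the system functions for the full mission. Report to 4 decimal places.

Parallel (smoke detector and releasing panel): 1 − (1 − 0.973000)(1 − 0.798000) = 0.994546
Parallel (abort switch and manual pull station): 1 − (1 − 0.732000)(1 − 0.975000) = 0.993300
Series ([0.994546] and [0.993300]): 0.994546 × 0.993300 = 0.9879

0.9879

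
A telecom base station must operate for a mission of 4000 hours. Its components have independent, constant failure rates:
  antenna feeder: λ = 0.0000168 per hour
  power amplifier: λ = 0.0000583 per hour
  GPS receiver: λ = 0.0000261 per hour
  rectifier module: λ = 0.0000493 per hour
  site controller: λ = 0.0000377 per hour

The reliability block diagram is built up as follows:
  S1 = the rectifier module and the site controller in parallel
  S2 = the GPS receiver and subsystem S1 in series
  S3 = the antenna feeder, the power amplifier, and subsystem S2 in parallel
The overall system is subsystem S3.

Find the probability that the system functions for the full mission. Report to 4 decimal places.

0.9984

R(antenna feeder) = exp(−0.0000168 × 4000) = 0.935008
R(power amplifier) = exp(−0.0000583 × 4000) = 0.791995
R(GPS receiver) = exp(−0.0000261 × 4000) = 0.900865
R(rectifier module) = exp(−0.0000493 × 4000) = 0.821026
R(site controller) = exp(−0.0000377 × 4000) = 0.860020
Parallel (rectifier module and site controller): 1 − (1 − 0.821026)(1 − 0.860020) = 0.974947
Series (GPS receiver and [0.974947]): 0.900865 × 0.974947 = 0.878296
Parallel (antenna feeder, power amplifier, and [0.878296]): 1 − (1 − 0.935008)(1 − 0.791995)(1 − 0.878296) = 0.9984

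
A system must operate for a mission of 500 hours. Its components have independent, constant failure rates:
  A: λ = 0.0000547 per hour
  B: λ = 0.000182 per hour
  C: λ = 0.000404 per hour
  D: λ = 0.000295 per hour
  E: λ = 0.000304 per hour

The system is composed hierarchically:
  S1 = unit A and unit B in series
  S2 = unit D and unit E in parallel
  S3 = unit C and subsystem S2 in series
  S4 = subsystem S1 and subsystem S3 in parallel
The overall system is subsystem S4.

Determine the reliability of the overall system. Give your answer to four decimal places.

0.9778

R(A) = exp(−0.0000547 × 500) = 0.973021
R(B) = exp(−0.000182 × 500) = 0.913018
R(C) = exp(−0.000404 × 500) = 0.817095
R(D) = exp(−0.000295 × 500) = 0.862862
R(E) = exp(−0.000304 × 500) = 0.858988
Series (A and B): 0.973021 × 0.913018 = 0.888386
Parallel (D and E): 1 − (1 − 0.862862)(1 − 0.858988) = 0.980662
Series (C and [0.980662]): 0.817095 × 0.980662 = 0.801294
Parallel ([0.888386] and [0.801294]): 1 − (1 − 0.888386)(1 − 0.801294) = 0.9778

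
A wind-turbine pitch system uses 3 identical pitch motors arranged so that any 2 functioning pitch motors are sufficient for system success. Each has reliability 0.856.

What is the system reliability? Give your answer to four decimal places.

R = Σ_{i=2}^{3} C(3,i) p^i (1−p)^{3−i} with p = 0.856
C(3,2)·0.856^2·0.144^1 = 0.316542
C(3,3)·0.856^3·0.144^0 = 0.627222
Sum = 0.9438

0.9438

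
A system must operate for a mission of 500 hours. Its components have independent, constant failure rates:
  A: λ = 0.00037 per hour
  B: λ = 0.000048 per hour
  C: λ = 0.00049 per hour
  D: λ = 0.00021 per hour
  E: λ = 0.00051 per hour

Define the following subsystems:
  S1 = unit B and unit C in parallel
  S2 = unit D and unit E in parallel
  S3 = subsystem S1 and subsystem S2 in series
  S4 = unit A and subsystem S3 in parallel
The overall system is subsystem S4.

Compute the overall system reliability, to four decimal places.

R(A) = exp(−0.00037 × 500) = 0.831104
R(B) = exp(−0.000048 × 500) = 0.976286
R(C) = exp(−0.00049 × 500) = 0.782705
R(D) = exp(−0.00021 × 500) = 0.900325
R(E) = exp(−0.00051 × 500) = 0.774916
Parallel (B and C): 1 − (1 − 0.976286)(1 − 0.782705) = 0.994847
Parallel (D and E): 1 − (1 − 0.900325)(1 − 0.774916) = 0.977565
Series ([0.994847] and [0.977565]): 0.994847 × 0.977565 = 0.972528
Parallel (A and [0.972528]): 1 − (1 − 0.831104)(1 − 0.972528) = 0.9954

0.9954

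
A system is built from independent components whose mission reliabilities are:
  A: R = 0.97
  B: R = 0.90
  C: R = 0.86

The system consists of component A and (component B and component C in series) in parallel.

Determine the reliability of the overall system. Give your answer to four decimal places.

Series (B and C): 0.900000 × 0.860000 = 0.774000
Parallel (A and [0.774000]): 1 − (1 − 0.970000)(1 − 0.774000) = 0.9932

0.9932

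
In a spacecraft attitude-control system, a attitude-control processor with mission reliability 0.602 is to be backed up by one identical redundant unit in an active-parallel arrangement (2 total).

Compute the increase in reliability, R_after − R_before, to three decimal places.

R_before = 0.602
R_after = 1 − (1 − 0.602)^2 = 0.842
ΔR = 0.842 − 0.602 = 0.240

0.240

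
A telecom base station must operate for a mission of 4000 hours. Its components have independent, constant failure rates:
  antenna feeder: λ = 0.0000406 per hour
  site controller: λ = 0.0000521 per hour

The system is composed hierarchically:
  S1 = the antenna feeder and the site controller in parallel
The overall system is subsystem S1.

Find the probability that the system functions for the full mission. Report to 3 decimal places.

0.972

R(antenna feeder) = exp(−0.0000406 × 4000) = 0.85010
R(site controller) = exp(−0.0000521 × 4000) = 0.81188
Parallel (antenna feeder and site controller): 1 − (1 − 0.85010)(1 − 0.81188) = 0.972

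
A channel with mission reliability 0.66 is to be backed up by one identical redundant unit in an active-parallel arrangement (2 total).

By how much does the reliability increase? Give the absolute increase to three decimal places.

R_before = 0.66
R_after = 1 − (1 − 0.66)^2 = 0.884
ΔR = 0.884 − 0.66 = 0.224

0.224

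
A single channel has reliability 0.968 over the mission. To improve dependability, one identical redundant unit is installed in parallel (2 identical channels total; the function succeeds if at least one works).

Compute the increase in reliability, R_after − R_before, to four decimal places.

0.0310

R_before = 0.968
R_after = 1 − (1 − 0.968)^2 = 0.9990
ΔR = 0.9990 − 0.968 = 0.0310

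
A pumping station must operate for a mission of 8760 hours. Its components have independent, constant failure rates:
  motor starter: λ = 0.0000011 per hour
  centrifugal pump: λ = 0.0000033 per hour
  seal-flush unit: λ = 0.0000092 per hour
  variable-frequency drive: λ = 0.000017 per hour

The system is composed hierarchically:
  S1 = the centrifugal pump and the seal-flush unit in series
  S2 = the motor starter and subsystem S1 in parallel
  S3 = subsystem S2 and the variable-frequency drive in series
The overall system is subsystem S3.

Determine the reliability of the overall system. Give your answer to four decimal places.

0.8608

R(motor starter) = exp(−0.0000011 × 8760) = 0.990410
R(centrifugal pump) = exp(−0.0000033 × 8760) = 0.971506
R(seal-flush unit) = exp(−0.0000092 × 8760) = 0.922570
R(variable-frequency drive) = exp(−0.000017 × 8760) = 0.861638
Series (centrifugal pump and seal-flush unit): 0.971506 × 0.922570 = 0.896282
Parallel (motor starter and [0.896282]): 1 − (1 − 0.990410)(1 − 0.896282) = 0.999005
Series ([0.999005] and variable-frequency drive): 0.999005 × 0.861638 = 0.8608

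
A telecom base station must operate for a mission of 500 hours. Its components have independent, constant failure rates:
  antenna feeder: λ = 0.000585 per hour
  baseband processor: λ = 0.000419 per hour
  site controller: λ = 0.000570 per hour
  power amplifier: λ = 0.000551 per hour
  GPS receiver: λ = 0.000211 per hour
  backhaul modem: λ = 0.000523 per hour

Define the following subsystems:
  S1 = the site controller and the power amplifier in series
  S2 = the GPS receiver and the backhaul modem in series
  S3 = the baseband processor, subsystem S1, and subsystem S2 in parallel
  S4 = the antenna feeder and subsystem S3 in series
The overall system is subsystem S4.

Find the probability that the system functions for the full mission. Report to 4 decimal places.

R(antenna feeder) = exp(−0.000585 × 500) = 0.746395
R(baseband processor) = exp(−0.000419 × 500) = 0.810990
R(site controller) = exp(−0.000570 × 500) = 0.752014
R(power amplifier) = exp(−0.000551 × 500) = 0.759192
R(GPS receiver) = exp(−0.000211 × 500) = 0.899874
R(backhaul modem) = exp(−0.000523 × 500) = 0.769896
Series (site controller and power amplifier): 0.752014 × 0.759192 = 0.570923
Series (GPS receiver and backhaul modem): 0.899874 × 0.769896 = 0.692809
Parallel (baseband processor, [0.570923], and [0.692809]): 1 − (1 − 0.810990)(1 − 0.570923)(1 − 0.692809) = 0.975087
Series (antenna feeder and [0.975087]): 0.746395 × 0.975087 = 0.7278

0.7278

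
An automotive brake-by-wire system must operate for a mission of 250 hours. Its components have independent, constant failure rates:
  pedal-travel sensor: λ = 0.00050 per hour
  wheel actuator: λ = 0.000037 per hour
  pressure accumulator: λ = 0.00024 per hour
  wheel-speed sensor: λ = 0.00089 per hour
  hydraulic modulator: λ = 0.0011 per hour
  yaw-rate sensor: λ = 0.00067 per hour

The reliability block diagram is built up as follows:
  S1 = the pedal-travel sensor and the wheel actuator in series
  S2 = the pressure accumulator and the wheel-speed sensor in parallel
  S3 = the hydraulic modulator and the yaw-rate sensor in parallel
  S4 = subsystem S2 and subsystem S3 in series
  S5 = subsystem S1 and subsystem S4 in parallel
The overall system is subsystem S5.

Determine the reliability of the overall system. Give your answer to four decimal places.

R(pedal-travel sensor) = exp(−0.00050 × 250) = 0.882497
R(wheel actuator) = exp(−0.000037 × 250) = 0.990793
R(pressure accumulator) = exp(−0.00024 × 250) = 0.941765
R(wheel-speed sensor) = exp(−0.00089 × 250) = 0.800515
R(hydraulic modulator) = exp(−0.0011 × 250) = 0.759572
R(yaw-rate sensor) = exp(−0.00067 × 250) = 0.845777
Series (pedal-travel sensor and wheel actuator): 0.882497 × 0.990793 = 0.874372
Parallel (pressure accumulator and wheel-speed sensor): 1 − (1 − 0.941765)(1 − 0.800515) = 0.988383
Parallel (hydraulic modulator and yaw-rate sensor): 1 − (1 − 0.759572)(1 − 0.845777) = 0.962920
Series ([0.988383] and [0.962920]): 0.988383 × 0.962920 = 0.951734
Parallel ([0.874372] and [0.951734]): 1 − (1 − 0.874372)(1 − 0.951734) = 0.9939

0.9939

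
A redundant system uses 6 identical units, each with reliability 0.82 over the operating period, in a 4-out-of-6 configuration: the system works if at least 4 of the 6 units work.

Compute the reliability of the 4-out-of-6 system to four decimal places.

R = Σ_{i=4}^{6} C(6,i) p^i (1−p)^{6−i} with p = 0.82
C(6,4)·0.82^4·0.18^2 = 0.219731
C(6,5)·0.82^5·0.18^1 = 0.400399
C(6,6)·0.82^6·0.18^0 = 0.304007
Sum = 0.9241

0.9241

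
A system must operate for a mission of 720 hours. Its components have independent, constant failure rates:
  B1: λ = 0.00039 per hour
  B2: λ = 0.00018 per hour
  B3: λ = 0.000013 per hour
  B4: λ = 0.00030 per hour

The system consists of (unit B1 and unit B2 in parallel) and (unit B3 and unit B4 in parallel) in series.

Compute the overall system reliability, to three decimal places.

0.968

R(B1) = exp(−0.00039 × 720) = 0.75518
R(B2) = exp(−0.00018 × 720) = 0.87845
R(B3) = exp(−0.000013 × 720) = 0.99068
R(B4) = exp(−0.00030 × 720) = 0.80574
Parallel (B1 and B2): 1 − (1 − 0.75518)(1 − 0.87845) = 0.97024
Parallel (B3 and B4): 1 − (1 − 0.99068)(1 − 0.80574) = 0.99819
Series ([0.97024] and [0.99819]): 0.97024 × 0.99819 = 0.968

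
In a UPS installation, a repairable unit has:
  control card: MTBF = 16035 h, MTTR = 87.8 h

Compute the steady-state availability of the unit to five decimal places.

A(control card) = MTBF/(MTBF+MTTR) = 16035/(16035+87.8) = 0.99455

0.99455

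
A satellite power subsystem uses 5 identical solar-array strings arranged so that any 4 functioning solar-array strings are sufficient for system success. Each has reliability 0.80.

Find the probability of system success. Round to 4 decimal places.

0.7373

R = Σ_{i=4}^{5} C(5,i) p^i (1−p)^{5−i} with p = 0.80
C(5,4)·0.80^4·0.20^1 = 0.409600
C(5,5)·0.80^5·0.20^0 = 0.327680
Sum = 0.7373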